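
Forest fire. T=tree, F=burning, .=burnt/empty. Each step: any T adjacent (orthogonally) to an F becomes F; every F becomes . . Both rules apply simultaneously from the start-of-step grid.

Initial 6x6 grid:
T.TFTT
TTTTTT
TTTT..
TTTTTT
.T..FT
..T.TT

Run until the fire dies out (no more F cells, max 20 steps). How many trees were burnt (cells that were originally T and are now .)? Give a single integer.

Answer: 24

Derivation:
Step 1: +6 fires, +2 burnt (F count now 6)
Step 2: +7 fires, +6 burnt (F count now 7)
Step 3: +4 fires, +7 burnt (F count now 4)
Step 4: +3 fires, +4 burnt (F count now 3)
Step 5: +4 fires, +3 burnt (F count now 4)
Step 6: +0 fires, +4 burnt (F count now 0)
Fire out after step 6
Initially T: 25, now '.': 35
Total burnt (originally-T cells now '.'): 24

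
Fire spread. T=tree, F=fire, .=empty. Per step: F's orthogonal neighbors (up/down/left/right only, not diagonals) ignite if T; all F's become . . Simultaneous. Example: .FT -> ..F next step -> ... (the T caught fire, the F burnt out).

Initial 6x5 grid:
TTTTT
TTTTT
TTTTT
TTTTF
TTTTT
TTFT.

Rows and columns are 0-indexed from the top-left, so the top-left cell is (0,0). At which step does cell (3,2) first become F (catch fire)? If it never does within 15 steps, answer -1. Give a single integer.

Step 1: cell (3,2)='T' (+6 fires, +2 burnt)
Step 2: cell (3,2)='F' (+6 fires, +6 burnt)
  -> target ignites at step 2
Step 3: cell (3,2)='.' (+5 fires, +6 burnt)
Step 4: cell (3,2)='.' (+4 fires, +5 burnt)
Step 5: cell (3,2)='.' (+3 fires, +4 burnt)
Step 6: cell (3,2)='.' (+2 fires, +3 burnt)
Step 7: cell (3,2)='.' (+1 fires, +2 burnt)
Step 8: cell (3,2)='.' (+0 fires, +1 burnt)
  fire out at step 8

2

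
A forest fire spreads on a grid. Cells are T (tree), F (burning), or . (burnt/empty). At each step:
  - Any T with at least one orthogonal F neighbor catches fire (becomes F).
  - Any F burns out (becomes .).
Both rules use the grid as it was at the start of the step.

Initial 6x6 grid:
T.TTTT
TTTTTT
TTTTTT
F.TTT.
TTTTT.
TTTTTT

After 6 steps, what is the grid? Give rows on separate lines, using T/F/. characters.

Step 1: 2 trees catch fire, 1 burn out
  T.TTTT
  TTTTTT
  FTTTTT
  ..TTT.
  FTTTT.
  TTTTTT
Step 2: 4 trees catch fire, 2 burn out
  T.TTTT
  FTTTTT
  .FTTTT
  ..TTT.
  .FTTT.
  FTTTTT
Step 3: 5 trees catch fire, 4 burn out
  F.TTTT
  .FTTTT
  ..FTTT
  ..TTT.
  ..FTT.
  .FTTTT
Step 4: 5 trees catch fire, 5 burn out
  ..TTTT
  ..FTTT
  ...FTT
  ..FTT.
  ...FT.
  ..FTTT
Step 5: 6 trees catch fire, 5 burn out
  ..FTTT
  ...FTT
  ....FT
  ...FT.
  ....F.
  ...FTT
Step 6: 5 trees catch fire, 6 burn out
  ...FTT
  ....FT
  .....F
  ....F.
  ......
  ....FT

...FTT
....FT
.....F
....F.
......
....FT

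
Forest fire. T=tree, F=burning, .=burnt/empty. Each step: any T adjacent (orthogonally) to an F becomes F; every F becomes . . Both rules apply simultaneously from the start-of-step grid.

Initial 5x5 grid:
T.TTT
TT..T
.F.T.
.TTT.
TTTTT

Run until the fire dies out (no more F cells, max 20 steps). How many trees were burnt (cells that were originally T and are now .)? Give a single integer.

Answer: 12

Derivation:
Step 1: +2 fires, +1 burnt (F count now 2)
Step 2: +3 fires, +2 burnt (F count now 3)
Step 3: +4 fires, +3 burnt (F count now 4)
Step 4: +2 fires, +4 burnt (F count now 2)
Step 5: +1 fires, +2 burnt (F count now 1)
Step 6: +0 fires, +1 burnt (F count now 0)
Fire out after step 6
Initially T: 16, now '.': 21
Total burnt (originally-T cells now '.'): 12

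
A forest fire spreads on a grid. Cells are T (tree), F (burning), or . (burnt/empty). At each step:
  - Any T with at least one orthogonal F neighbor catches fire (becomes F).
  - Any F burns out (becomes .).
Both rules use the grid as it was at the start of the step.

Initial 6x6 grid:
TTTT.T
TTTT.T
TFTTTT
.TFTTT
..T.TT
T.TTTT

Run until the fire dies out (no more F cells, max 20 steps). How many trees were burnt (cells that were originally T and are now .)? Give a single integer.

Answer: 26

Derivation:
Step 1: +6 fires, +2 burnt (F count now 6)
Step 2: +6 fires, +6 burnt (F count now 6)
Step 3: +7 fires, +6 burnt (F count now 7)
Step 4: +4 fires, +7 burnt (F count now 4)
Step 5: +2 fires, +4 burnt (F count now 2)
Step 6: +1 fires, +2 burnt (F count now 1)
Step 7: +0 fires, +1 burnt (F count now 0)
Fire out after step 7
Initially T: 27, now '.': 35
Total burnt (originally-T cells now '.'): 26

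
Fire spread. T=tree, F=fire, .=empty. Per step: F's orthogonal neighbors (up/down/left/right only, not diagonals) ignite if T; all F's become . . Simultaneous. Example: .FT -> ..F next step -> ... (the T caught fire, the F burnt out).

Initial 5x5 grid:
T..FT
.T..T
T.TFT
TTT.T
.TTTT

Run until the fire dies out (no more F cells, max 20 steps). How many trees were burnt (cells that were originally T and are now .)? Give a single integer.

Step 1: +3 fires, +2 burnt (F count now 3)
Step 2: +3 fires, +3 burnt (F count now 3)
Step 3: +3 fires, +3 burnt (F count now 3)
Step 4: +3 fires, +3 burnt (F count now 3)
Step 5: +1 fires, +3 burnt (F count now 1)
Step 6: +0 fires, +1 burnt (F count now 0)
Fire out after step 6
Initially T: 15, now '.': 23
Total burnt (originally-T cells now '.'): 13

Answer: 13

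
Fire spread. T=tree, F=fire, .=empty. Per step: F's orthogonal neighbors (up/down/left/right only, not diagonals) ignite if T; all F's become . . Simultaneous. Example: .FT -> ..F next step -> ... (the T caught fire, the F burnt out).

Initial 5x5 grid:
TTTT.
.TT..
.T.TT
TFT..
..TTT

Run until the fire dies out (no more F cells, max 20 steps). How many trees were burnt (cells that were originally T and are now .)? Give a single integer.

Step 1: +3 fires, +1 burnt (F count now 3)
Step 2: +2 fires, +3 burnt (F count now 2)
Step 3: +3 fires, +2 burnt (F count now 3)
Step 4: +3 fires, +3 burnt (F count now 3)
Step 5: +1 fires, +3 burnt (F count now 1)
Step 6: +0 fires, +1 burnt (F count now 0)
Fire out after step 6
Initially T: 14, now '.': 23
Total burnt (originally-T cells now '.'): 12

Answer: 12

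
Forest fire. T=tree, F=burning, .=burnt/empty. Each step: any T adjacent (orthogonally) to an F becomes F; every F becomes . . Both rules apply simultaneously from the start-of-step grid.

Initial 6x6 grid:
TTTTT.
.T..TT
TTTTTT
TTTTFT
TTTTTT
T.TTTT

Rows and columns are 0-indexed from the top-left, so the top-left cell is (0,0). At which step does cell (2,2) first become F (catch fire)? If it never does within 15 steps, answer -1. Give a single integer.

Step 1: cell (2,2)='T' (+4 fires, +1 burnt)
Step 2: cell (2,2)='T' (+7 fires, +4 burnt)
Step 3: cell (2,2)='F' (+7 fires, +7 burnt)
  -> target ignites at step 3
Step 4: cell (2,2)='.' (+5 fires, +7 burnt)
Step 5: cell (2,2)='.' (+4 fires, +5 burnt)
Step 6: cell (2,2)='.' (+2 fires, +4 burnt)
Step 7: cell (2,2)='.' (+1 fires, +2 burnt)
Step 8: cell (2,2)='.' (+0 fires, +1 burnt)
  fire out at step 8

3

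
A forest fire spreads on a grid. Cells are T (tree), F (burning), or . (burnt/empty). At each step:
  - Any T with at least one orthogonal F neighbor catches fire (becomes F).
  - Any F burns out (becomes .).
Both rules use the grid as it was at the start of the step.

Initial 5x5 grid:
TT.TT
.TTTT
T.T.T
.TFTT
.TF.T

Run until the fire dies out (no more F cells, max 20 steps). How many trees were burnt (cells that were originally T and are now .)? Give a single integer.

Answer: 15

Derivation:
Step 1: +4 fires, +2 burnt (F count now 4)
Step 2: +2 fires, +4 burnt (F count now 2)
Step 3: +4 fires, +2 burnt (F count now 4)
Step 4: +3 fires, +4 burnt (F count now 3)
Step 5: +2 fires, +3 burnt (F count now 2)
Step 6: +0 fires, +2 burnt (F count now 0)
Fire out after step 6
Initially T: 16, now '.': 24
Total burnt (originally-T cells now '.'): 15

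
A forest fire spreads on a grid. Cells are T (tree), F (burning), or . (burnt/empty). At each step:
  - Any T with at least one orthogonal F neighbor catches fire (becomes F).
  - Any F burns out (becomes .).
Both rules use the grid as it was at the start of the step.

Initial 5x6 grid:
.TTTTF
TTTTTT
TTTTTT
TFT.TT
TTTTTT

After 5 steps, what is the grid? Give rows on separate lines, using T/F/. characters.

Step 1: 6 trees catch fire, 2 burn out
  .TTTF.
  TTTTTF
  TFTTTT
  F.F.TT
  TFTTTT
Step 2: 8 trees catch fire, 6 burn out
  .TTF..
  TFTTF.
  F.FTTF
  ....TT
  F.FTTT
Step 3: 9 trees catch fire, 8 burn out
  .FF...
  F.FF..
  ...FF.
  ....TF
  ...FTT
Step 4: 3 trees catch fire, 9 burn out
  ......
  ......
  ......
  ....F.
  ....FF
Step 5: 0 trees catch fire, 3 burn out
  ......
  ......
  ......
  ......
  ......

......
......
......
......
......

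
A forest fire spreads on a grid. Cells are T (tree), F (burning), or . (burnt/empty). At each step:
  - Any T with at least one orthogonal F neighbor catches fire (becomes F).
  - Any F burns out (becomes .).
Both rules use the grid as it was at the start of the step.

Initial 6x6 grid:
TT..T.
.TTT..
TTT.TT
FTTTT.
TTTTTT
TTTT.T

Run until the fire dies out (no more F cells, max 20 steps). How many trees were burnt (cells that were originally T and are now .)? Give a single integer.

Answer: 25

Derivation:
Step 1: +3 fires, +1 burnt (F count now 3)
Step 2: +4 fires, +3 burnt (F count now 4)
Step 3: +5 fires, +4 burnt (F count now 5)
Step 4: +5 fires, +5 burnt (F count now 5)
Step 5: +5 fires, +5 burnt (F count now 5)
Step 6: +2 fires, +5 burnt (F count now 2)
Step 7: +1 fires, +2 burnt (F count now 1)
Step 8: +0 fires, +1 burnt (F count now 0)
Fire out after step 8
Initially T: 26, now '.': 35
Total burnt (originally-T cells now '.'): 25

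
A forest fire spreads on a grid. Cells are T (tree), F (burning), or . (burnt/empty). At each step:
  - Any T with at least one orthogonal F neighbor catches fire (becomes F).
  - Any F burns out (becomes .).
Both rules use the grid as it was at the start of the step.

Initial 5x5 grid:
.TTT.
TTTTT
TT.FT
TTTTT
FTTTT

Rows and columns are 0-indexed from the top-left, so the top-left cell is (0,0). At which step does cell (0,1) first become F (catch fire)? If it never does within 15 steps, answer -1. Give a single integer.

Step 1: cell (0,1)='T' (+5 fires, +2 burnt)
Step 2: cell (0,1)='T' (+9 fires, +5 burnt)
Step 3: cell (0,1)='T' (+5 fires, +9 burnt)
Step 4: cell (0,1)='F' (+1 fires, +5 burnt)
  -> target ignites at step 4
Step 5: cell (0,1)='.' (+0 fires, +1 burnt)
  fire out at step 5

4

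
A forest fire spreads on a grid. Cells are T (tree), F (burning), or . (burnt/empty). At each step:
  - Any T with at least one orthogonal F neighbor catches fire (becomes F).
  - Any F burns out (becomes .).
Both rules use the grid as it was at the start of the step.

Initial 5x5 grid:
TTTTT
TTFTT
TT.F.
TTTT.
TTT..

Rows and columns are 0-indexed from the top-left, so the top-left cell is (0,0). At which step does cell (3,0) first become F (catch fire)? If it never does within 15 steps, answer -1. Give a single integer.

Step 1: cell (3,0)='T' (+4 fires, +2 burnt)
Step 2: cell (3,0)='T' (+6 fires, +4 burnt)
Step 3: cell (3,0)='T' (+5 fires, +6 burnt)
Step 4: cell (3,0)='F' (+2 fires, +5 burnt)
  -> target ignites at step 4
Step 5: cell (3,0)='.' (+1 fires, +2 burnt)
Step 6: cell (3,0)='.' (+0 fires, +1 burnt)
  fire out at step 6

4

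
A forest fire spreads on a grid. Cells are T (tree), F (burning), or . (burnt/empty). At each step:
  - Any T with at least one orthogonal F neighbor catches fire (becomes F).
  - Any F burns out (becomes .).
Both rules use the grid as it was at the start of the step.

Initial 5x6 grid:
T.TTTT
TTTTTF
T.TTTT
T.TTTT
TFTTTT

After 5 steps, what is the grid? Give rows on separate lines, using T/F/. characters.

Step 1: 5 trees catch fire, 2 burn out
  T.TTTF
  TTTTF.
  T.TTTF
  T.TTTT
  F.FTTT
Step 2: 7 trees catch fire, 5 burn out
  T.TTF.
  TTTF..
  T.TTF.
  F.FTTF
  ...FTT
Step 3: 9 trees catch fire, 7 burn out
  T.TF..
  TTF...
  F.FF..
  ...FF.
  ....FF
Step 4: 3 trees catch fire, 9 burn out
  T.F...
  FF....
  ......
  ......
  ......
Step 5: 1 trees catch fire, 3 burn out
  F.....
  ......
  ......
  ......
  ......

F.....
......
......
......
......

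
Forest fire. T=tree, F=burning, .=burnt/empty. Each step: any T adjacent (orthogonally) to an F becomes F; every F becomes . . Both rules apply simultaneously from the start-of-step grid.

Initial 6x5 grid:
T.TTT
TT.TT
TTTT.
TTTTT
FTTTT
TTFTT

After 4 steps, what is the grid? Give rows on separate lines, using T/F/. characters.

Step 1: 6 trees catch fire, 2 burn out
  T.TTT
  TT.TT
  TTTT.
  FTTTT
  .FFTT
  FF.FT
Step 2: 5 trees catch fire, 6 burn out
  T.TTT
  TT.TT
  FTTT.
  .FFTT
  ...FT
  ....F
Step 3: 5 trees catch fire, 5 burn out
  T.TTT
  FT.TT
  .FFT.
  ...FT
  ....F
  .....
Step 4: 4 trees catch fire, 5 burn out
  F.TTT
  .F.TT
  ...F.
  ....F
  .....
  .....

F.TTT
.F.TT
...F.
....F
.....
.....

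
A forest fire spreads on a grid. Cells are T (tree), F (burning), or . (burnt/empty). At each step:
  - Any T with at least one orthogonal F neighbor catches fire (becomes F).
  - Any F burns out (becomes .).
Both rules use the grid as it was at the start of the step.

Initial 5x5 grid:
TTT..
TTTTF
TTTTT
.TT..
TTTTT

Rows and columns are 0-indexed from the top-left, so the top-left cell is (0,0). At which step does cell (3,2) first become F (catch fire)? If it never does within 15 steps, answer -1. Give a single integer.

Step 1: cell (3,2)='T' (+2 fires, +1 burnt)
Step 2: cell (3,2)='T' (+2 fires, +2 burnt)
Step 3: cell (3,2)='T' (+3 fires, +2 burnt)
Step 4: cell (3,2)='F' (+4 fires, +3 burnt)
  -> target ignites at step 4
Step 5: cell (3,2)='.' (+4 fires, +4 burnt)
Step 6: cell (3,2)='.' (+2 fires, +4 burnt)
Step 7: cell (3,2)='.' (+2 fires, +2 burnt)
Step 8: cell (3,2)='.' (+0 fires, +2 burnt)
  fire out at step 8

4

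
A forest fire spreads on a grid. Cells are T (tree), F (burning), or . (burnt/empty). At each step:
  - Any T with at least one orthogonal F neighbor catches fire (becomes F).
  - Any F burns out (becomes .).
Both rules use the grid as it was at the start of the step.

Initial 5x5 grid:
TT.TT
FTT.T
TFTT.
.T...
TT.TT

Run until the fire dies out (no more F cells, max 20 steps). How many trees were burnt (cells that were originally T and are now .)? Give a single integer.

Answer: 10

Derivation:
Step 1: +5 fires, +2 burnt (F count now 5)
Step 2: +4 fires, +5 burnt (F count now 4)
Step 3: +1 fires, +4 burnt (F count now 1)
Step 4: +0 fires, +1 burnt (F count now 0)
Fire out after step 4
Initially T: 15, now '.': 20
Total burnt (originally-T cells now '.'): 10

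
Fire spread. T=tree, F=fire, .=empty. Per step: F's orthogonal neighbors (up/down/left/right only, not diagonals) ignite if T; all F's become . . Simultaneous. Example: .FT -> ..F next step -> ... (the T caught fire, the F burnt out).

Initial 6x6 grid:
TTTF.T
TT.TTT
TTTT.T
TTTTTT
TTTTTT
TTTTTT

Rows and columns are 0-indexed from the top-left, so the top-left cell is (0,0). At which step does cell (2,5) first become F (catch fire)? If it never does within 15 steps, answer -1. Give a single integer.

Step 1: cell (2,5)='T' (+2 fires, +1 burnt)
Step 2: cell (2,5)='T' (+3 fires, +2 burnt)
Step 3: cell (2,5)='T' (+5 fires, +3 burnt)
Step 4: cell (2,5)='F' (+7 fires, +5 burnt)
  -> target ignites at step 4
Step 5: cell (2,5)='.' (+6 fires, +7 burnt)
Step 6: cell (2,5)='.' (+5 fires, +6 burnt)
Step 7: cell (2,5)='.' (+3 fires, +5 burnt)
Step 8: cell (2,5)='.' (+1 fires, +3 burnt)
Step 9: cell (2,5)='.' (+0 fires, +1 burnt)
  fire out at step 9

4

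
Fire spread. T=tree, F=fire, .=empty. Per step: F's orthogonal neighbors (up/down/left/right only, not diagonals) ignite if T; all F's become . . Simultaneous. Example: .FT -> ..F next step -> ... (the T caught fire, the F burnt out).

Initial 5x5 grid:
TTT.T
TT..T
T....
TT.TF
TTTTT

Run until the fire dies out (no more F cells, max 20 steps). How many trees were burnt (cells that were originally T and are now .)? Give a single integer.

Answer: 14

Derivation:
Step 1: +2 fires, +1 burnt (F count now 2)
Step 2: +1 fires, +2 burnt (F count now 1)
Step 3: +1 fires, +1 burnt (F count now 1)
Step 4: +1 fires, +1 burnt (F count now 1)
Step 5: +2 fires, +1 burnt (F count now 2)
Step 6: +1 fires, +2 burnt (F count now 1)
Step 7: +1 fires, +1 burnt (F count now 1)
Step 8: +1 fires, +1 burnt (F count now 1)
Step 9: +2 fires, +1 burnt (F count now 2)
Step 10: +1 fires, +2 burnt (F count now 1)
Step 11: +1 fires, +1 burnt (F count now 1)
Step 12: +0 fires, +1 burnt (F count now 0)
Fire out after step 12
Initially T: 16, now '.': 23
Total burnt (originally-T cells now '.'): 14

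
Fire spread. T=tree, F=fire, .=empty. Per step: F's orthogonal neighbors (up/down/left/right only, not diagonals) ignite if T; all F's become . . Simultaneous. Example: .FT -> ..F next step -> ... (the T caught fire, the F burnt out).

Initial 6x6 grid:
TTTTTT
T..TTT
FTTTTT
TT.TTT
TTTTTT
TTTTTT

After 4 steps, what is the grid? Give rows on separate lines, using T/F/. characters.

Step 1: 3 trees catch fire, 1 burn out
  TTTTTT
  F..TTT
  .FTTTT
  FT.TTT
  TTTTTT
  TTTTTT
Step 2: 4 trees catch fire, 3 burn out
  FTTTTT
  ...TTT
  ..FTTT
  .F.TTT
  FTTTTT
  TTTTTT
Step 3: 4 trees catch fire, 4 burn out
  .FTTTT
  ...TTT
  ...FTT
  ...TTT
  .FTTTT
  FTTTTT
Step 4: 6 trees catch fire, 4 burn out
  ..FTTT
  ...FTT
  ....FT
  ...FTT
  ..FTTT
  .FTTTT

..FTTT
...FTT
....FT
...FTT
..FTTT
.FTTTT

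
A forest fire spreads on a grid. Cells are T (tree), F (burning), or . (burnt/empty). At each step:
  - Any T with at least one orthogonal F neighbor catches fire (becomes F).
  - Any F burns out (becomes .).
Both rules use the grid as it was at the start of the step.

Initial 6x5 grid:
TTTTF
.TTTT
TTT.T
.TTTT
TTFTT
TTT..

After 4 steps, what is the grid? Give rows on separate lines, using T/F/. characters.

Step 1: 6 trees catch fire, 2 burn out
  TTTF.
  .TTTF
  TTT.T
  .TFTT
  TF.FT
  TTF..
Step 2: 9 trees catch fire, 6 burn out
  TTF..
  .TTF.
  TTF.F
  .F.FT
  F...F
  TF...
Step 3: 5 trees catch fire, 9 burn out
  TF...
  .TF..
  TF...
  ....F
  .....
  F....
Step 4: 3 trees catch fire, 5 burn out
  F....
  .F...
  F....
  .....
  .....
  .....

F....
.F...
F....
.....
.....
.....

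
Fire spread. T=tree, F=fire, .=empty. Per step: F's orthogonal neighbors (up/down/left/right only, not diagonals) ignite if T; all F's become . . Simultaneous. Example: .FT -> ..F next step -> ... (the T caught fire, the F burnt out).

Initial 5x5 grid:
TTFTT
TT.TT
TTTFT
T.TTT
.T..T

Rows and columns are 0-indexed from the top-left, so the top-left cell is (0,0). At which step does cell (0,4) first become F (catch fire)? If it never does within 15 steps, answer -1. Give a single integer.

Step 1: cell (0,4)='T' (+6 fires, +2 burnt)
Step 2: cell (0,4)='F' (+7 fires, +6 burnt)
  -> target ignites at step 2
Step 3: cell (0,4)='.' (+3 fires, +7 burnt)
Step 4: cell (0,4)='.' (+1 fires, +3 burnt)
Step 5: cell (0,4)='.' (+0 fires, +1 burnt)
  fire out at step 5

2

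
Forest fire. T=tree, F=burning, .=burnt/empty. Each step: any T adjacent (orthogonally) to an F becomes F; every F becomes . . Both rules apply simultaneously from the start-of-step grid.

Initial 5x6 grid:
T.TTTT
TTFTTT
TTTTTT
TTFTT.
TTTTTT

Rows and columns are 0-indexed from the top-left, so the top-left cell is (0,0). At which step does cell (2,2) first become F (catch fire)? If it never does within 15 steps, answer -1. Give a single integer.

Step 1: cell (2,2)='F' (+7 fires, +2 burnt)
  -> target ignites at step 1
Step 2: cell (2,2)='.' (+9 fires, +7 burnt)
Step 3: cell (2,2)='.' (+7 fires, +9 burnt)
Step 4: cell (2,2)='.' (+3 fires, +7 burnt)
Step 5: cell (2,2)='.' (+0 fires, +3 burnt)
  fire out at step 5

1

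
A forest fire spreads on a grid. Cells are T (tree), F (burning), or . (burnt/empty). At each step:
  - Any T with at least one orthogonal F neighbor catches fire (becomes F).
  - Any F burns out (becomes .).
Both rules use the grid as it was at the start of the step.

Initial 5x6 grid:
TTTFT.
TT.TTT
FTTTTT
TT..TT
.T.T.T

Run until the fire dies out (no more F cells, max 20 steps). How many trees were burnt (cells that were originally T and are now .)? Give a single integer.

Step 1: +6 fires, +2 burnt (F count now 6)
Step 2: +7 fires, +6 burnt (F count now 7)
Step 3: +3 fires, +7 burnt (F count now 3)
Step 4: +2 fires, +3 burnt (F count now 2)
Step 5: +1 fires, +2 burnt (F count now 1)
Step 6: +1 fires, +1 burnt (F count now 1)
Step 7: +0 fires, +1 burnt (F count now 0)
Fire out after step 7
Initially T: 21, now '.': 29
Total burnt (originally-T cells now '.'): 20

Answer: 20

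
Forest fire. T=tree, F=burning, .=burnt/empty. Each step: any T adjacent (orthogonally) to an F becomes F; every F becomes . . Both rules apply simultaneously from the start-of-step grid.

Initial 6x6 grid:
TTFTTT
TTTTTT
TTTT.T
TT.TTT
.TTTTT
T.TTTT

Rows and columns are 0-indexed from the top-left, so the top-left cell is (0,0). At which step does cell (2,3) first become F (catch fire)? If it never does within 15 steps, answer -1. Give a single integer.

Step 1: cell (2,3)='T' (+3 fires, +1 burnt)
Step 2: cell (2,3)='T' (+5 fires, +3 burnt)
Step 3: cell (2,3)='F' (+5 fires, +5 burnt)
  -> target ignites at step 3
Step 4: cell (2,3)='.' (+4 fires, +5 burnt)
Step 5: cell (2,3)='.' (+5 fires, +4 burnt)
Step 6: cell (2,3)='.' (+4 fires, +5 burnt)
Step 7: cell (2,3)='.' (+3 fires, +4 burnt)
Step 8: cell (2,3)='.' (+1 fires, +3 burnt)
Step 9: cell (2,3)='.' (+0 fires, +1 burnt)
  fire out at step 9

3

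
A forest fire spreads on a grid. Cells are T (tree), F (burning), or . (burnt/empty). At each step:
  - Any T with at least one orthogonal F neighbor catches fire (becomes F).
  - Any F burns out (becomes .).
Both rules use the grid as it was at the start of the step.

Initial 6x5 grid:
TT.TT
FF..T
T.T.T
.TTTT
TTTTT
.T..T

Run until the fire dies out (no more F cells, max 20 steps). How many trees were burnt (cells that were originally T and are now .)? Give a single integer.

Answer: 3

Derivation:
Step 1: +3 fires, +2 burnt (F count now 3)
Step 2: +0 fires, +3 burnt (F count now 0)
Fire out after step 2
Initially T: 19, now '.': 14
Total burnt (originally-T cells now '.'): 3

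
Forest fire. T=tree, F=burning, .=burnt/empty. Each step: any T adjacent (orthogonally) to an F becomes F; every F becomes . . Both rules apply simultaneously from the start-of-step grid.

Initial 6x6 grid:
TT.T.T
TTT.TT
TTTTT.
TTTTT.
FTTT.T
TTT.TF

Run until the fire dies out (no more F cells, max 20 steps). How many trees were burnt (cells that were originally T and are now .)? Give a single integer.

Answer: 26

Derivation:
Step 1: +5 fires, +2 burnt (F count now 5)
Step 2: +4 fires, +5 burnt (F count now 4)
Step 3: +5 fires, +4 burnt (F count now 5)
Step 4: +4 fires, +5 burnt (F count now 4)
Step 5: +4 fires, +4 burnt (F count now 4)
Step 6: +1 fires, +4 burnt (F count now 1)
Step 7: +1 fires, +1 burnt (F count now 1)
Step 8: +1 fires, +1 burnt (F count now 1)
Step 9: +1 fires, +1 burnt (F count now 1)
Step 10: +0 fires, +1 burnt (F count now 0)
Fire out after step 10
Initially T: 27, now '.': 35
Total burnt (originally-T cells now '.'): 26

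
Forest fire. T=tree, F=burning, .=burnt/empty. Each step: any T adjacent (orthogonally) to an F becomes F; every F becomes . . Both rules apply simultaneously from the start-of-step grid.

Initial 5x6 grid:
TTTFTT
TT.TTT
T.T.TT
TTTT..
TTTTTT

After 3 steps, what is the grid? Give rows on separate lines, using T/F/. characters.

Step 1: 3 trees catch fire, 1 burn out
  TTF.FT
  TT.FTT
  T.T.TT
  TTTT..
  TTTTTT
Step 2: 3 trees catch fire, 3 burn out
  TF...F
  TT..FT
  T.T.TT
  TTTT..
  TTTTTT
Step 3: 4 trees catch fire, 3 burn out
  F.....
  TF...F
  T.T.FT
  TTTT..
  TTTTTT

F.....
TF...F
T.T.FT
TTTT..
TTTTTT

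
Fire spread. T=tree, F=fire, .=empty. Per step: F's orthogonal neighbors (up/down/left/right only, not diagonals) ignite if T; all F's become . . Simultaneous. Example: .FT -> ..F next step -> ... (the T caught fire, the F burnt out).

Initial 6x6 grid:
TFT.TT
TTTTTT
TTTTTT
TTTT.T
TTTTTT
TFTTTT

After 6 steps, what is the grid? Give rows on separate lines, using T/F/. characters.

Step 1: 6 trees catch fire, 2 burn out
  F.F.TT
  TFTTTT
  TTTTTT
  TTTT.T
  TFTTTT
  F.FTTT
Step 2: 7 trees catch fire, 6 burn out
  ....TT
  F.FTTT
  TFTTTT
  TFTT.T
  F.FTTT
  ...FTT
Step 3: 7 trees catch fire, 7 burn out
  ....TT
  ...FTT
  F.FTTT
  F.FT.T
  ...FTT
  ....FT
Step 4: 5 trees catch fire, 7 burn out
  ....TT
  ....FT
  ...FTT
  ...F.T
  ....FT
  .....F
Step 5: 4 trees catch fire, 5 burn out
  ....FT
  .....F
  ....FT
  .....T
  .....F
  ......
Step 6: 3 trees catch fire, 4 burn out
  .....F
  ......
  .....F
  .....F
  ......
  ......

.....F
......
.....F
.....F
......
......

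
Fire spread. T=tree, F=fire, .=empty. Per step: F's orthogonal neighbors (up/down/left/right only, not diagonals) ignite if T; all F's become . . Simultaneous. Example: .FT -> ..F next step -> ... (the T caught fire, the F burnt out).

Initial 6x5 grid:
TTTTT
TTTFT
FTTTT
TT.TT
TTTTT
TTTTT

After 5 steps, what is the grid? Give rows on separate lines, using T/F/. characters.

Step 1: 7 trees catch fire, 2 burn out
  TTTFT
  FTF.F
  .FTFT
  FT.TT
  TTTTT
  TTTTT
Step 2: 9 trees catch fire, 7 burn out
  FTF.F
  .F...
  ..F.F
  .F.FT
  FTTTT
  TTTTT
Step 3: 5 trees catch fire, 9 burn out
  .F...
  .....
  .....
  ....F
  .FTFT
  FTTTT
Step 4: 4 trees catch fire, 5 burn out
  .....
  .....
  .....
  .....
  ..F.F
  .FTFT
Step 5: 2 trees catch fire, 4 burn out
  .....
  .....
  .....
  .....
  .....
  ..F.F

.....
.....
.....
.....
.....
..F.F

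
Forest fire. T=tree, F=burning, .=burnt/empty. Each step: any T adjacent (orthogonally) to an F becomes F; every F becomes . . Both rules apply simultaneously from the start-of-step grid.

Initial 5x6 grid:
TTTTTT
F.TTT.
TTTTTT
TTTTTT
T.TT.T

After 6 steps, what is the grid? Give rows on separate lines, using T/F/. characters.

Step 1: 2 trees catch fire, 1 burn out
  FTTTTT
  ..TTT.
  FTTTTT
  TTTTTT
  T.TT.T
Step 2: 3 trees catch fire, 2 burn out
  .FTTTT
  ..TTT.
  .FTTTT
  FTTTTT
  T.TT.T
Step 3: 4 trees catch fire, 3 burn out
  ..FTTT
  ..TTT.
  ..FTTT
  .FTTTT
  F.TT.T
Step 4: 4 trees catch fire, 4 burn out
  ...FTT
  ..FTT.
  ...FTT
  ..FTTT
  ..TT.T
Step 5: 5 trees catch fire, 4 burn out
  ....FT
  ...FT.
  ....FT
  ...FTT
  ..FT.T
Step 6: 5 trees catch fire, 5 burn out
  .....F
  ....F.
  .....F
  ....FT
  ...F.T

.....F
....F.
.....F
....FT
...F.T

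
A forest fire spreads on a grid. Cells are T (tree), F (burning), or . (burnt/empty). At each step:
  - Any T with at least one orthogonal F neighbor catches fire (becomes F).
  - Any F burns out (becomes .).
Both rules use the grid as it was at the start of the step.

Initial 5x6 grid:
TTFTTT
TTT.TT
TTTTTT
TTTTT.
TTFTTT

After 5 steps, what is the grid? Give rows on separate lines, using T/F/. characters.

Step 1: 6 trees catch fire, 2 burn out
  TF.FTT
  TTF.TT
  TTTTTT
  TTFTT.
  TF.FTT
Step 2: 8 trees catch fire, 6 burn out
  F...FT
  TF..TT
  TTFTTT
  TF.FT.
  F...FT
Step 3: 8 trees catch fire, 8 burn out
  .....F
  F...FT
  TF.FTT
  F...F.
  .....F
Step 4: 3 trees catch fire, 8 burn out
  ......
  .....F
  F...FT
  ......
  ......
Step 5: 1 trees catch fire, 3 burn out
  ......
  ......
  .....F
  ......
  ......

......
......
.....F
......
......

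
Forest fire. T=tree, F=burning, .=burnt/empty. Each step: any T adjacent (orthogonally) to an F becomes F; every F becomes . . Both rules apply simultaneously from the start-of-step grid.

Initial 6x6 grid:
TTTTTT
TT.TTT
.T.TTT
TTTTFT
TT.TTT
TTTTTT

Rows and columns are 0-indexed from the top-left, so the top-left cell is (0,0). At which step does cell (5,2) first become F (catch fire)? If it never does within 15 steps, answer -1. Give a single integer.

Step 1: cell (5,2)='T' (+4 fires, +1 burnt)
Step 2: cell (5,2)='T' (+7 fires, +4 burnt)
Step 3: cell (5,2)='T' (+6 fires, +7 burnt)
Step 4: cell (5,2)='F' (+6 fires, +6 burnt)
  -> target ignites at step 4
Step 5: cell (5,2)='.' (+4 fires, +6 burnt)
Step 6: cell (5,2)='.' (+3 fires, +4 burnt)
Step 7: cell (5,2)='.' (+1 fires, +3 burnt)
Step 8: cell (5,2)='.' (+0 fires, +1 burnt)
  fire out at step 8

4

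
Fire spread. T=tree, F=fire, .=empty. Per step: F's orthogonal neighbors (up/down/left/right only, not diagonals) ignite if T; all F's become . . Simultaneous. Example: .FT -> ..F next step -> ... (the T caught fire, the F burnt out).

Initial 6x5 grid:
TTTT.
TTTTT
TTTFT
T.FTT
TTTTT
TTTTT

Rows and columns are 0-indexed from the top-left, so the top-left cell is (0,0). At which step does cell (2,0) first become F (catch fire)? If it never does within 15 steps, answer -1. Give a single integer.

Step 1: cell (2,0)='T' (+5 fires, +2 burnt)
Step 2: cell (2,0)='T' (+8 fires, +5 burnt)
Step 3: cell (2,0)='F' (+7 fires, +8 burnt)
  -> target ignites at step 3
Step 4: cell (2,0)='.' (+5 fires, +7 burnt)
Step 5: cell (2,0)='.' (+1 fires, +5 burnt)
Step 6: cell (2,0)='.' (+0 fires, +1 burnt)
  fire out at step 6

3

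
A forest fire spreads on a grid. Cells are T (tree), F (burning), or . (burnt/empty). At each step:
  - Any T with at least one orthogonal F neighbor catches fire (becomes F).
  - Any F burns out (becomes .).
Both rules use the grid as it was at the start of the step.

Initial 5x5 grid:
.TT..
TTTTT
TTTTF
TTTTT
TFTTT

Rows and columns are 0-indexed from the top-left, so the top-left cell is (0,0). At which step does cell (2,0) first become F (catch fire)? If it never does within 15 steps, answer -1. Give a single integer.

Step 1: cell (2,0)='T' (+6 fires, +2 burnt)
Step 2: cell (2,0)='T' (+8 fires, +6 burnt)
Step 3: cell (2,0)='F' (+3 fires, +8 burnt)
  -> target ignites at step 3
Step 4: cell (2,0)='.' (+3 fires, +3 burnt)
Step 5: cell (2,0)='.' (+0 fires, +3 burnt)
  fire out at step 5

3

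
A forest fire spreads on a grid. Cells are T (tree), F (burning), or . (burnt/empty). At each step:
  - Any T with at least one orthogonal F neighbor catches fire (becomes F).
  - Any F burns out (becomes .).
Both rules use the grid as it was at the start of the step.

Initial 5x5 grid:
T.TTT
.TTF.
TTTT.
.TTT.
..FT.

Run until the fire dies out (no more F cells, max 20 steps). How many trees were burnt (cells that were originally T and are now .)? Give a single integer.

Answer: 13

Derivation:
Step 1: +5 fires, +2 burnt (F count now 5)
Step 2: +6 fires, +5 burnt (F count now 6)
Step 3: +1 fires, +6 burnt (F count now 1)
Step 4: +1 fires, +1 burnt (F count now 1)
Step 5: +0 fires, +1 burnt (F count now 0)
Fire out after step 5
Initially T: 14, now '.': 24
Total burnt (originally-T cells now '.'): 13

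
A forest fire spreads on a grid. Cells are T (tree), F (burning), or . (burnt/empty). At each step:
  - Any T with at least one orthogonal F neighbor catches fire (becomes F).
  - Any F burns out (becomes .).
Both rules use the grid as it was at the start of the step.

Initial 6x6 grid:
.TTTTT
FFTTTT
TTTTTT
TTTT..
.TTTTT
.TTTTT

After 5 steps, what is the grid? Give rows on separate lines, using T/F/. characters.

Step 1: 4 trees catch fire, 2 burn out
  .FTTTT
  ..FTTT
  FFTTTT
  TTTT..
  .TTTTT
  .TTTTT
Step 2: 5 trees catch fire, 4 burn out
  ..FTTT
  ...FTT
  ..FTTT
  FFTT..
  .TTTTT
  .TTTTT
Step 3: 5 trees catch fire, 5 burn out
  ...FTT
  ....FT
  ...FTT
  ..FT..
  .FTTTT
  .TTTTT
Step 4: 6 trees catch fire, 5 burn out
  ....FT
  .....F
  ....FT
  ...F..
  ..FTTT
  .FTTTT
Step 5: 4 trees catch fire, 6 burn out
  .....F
  ......
  .....F
  ......
  ...FTT
  ..FTTT

.....F
......
.....F
......
...FTT
..FTTT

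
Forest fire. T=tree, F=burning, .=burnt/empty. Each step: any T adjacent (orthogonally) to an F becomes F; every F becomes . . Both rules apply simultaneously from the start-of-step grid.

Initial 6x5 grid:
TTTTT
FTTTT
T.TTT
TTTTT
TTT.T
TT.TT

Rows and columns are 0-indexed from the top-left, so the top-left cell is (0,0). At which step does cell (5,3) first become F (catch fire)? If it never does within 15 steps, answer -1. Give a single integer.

Step 1: cell (5,3)='T' (+3 fires, +1 burnt)
Step 2: cell (5,3)='T' (+3 fires, +3 burnt)
Step 3: cell (5,3)='T' (+5 fires, +3 burnt)
Step 4: cell (5,3)='T' (+6 fires, +5 burnt)
Step 5: cell (5,3)='T' (+5 fires, +6 burnt)
Step 6: cell (5,3)='T' (+1 fires, +5 burnt)
Step 7: cell (5,3)='T' (+1 fires, +1 burnt)
Step 8: cell (5,3)='T' (+1 fires, +1 burnt)
Step 9: cell (5,3)='F' (+1 fires, +1 burnt)
  -> target ignites at step 9
Step 10: cell (5,3)='.' (+0 fires, +1 burnt)
  fire out at step 10

9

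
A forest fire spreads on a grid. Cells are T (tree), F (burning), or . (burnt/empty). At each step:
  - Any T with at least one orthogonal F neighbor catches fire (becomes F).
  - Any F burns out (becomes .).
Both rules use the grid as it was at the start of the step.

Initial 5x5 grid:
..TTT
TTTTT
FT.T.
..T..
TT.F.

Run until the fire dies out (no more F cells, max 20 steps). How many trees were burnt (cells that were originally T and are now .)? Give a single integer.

Step 1: +2 fires, +2 burnt (F count now 2)
Step 2: +1 fires, +2 burnt (F count now 1)
Step 3: +1 fires, +1 burnt (F count now 1)
Step 4: +2 fires, +1 burnt (F count now 2)
Step 5: +3 fires, +2 burnt (F count now 3)
Step 6: +1 fires, +3 burnt (F count now 1)
Step 7: +0 fires, +1 burnt (F count now 0)
Fire out after step 7
Initially T: 13, now '.': 22
Total burnt (originally-T cells now '.'): 10

Answer: 10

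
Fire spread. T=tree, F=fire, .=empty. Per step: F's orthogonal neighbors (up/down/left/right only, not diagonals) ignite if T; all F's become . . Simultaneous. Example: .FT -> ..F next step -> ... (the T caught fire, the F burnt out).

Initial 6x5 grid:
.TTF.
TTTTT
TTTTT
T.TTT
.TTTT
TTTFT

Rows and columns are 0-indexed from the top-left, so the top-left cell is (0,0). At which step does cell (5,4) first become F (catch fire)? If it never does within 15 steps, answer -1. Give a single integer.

Step 1: cell (5,4)='F' (+5 fires, +2 burnt)
  -> target ignites at step 1
Step 2: cell (5,4)='.' (+8 fires, +5 burnt)
Step 3: cell (5,4)='.' (+7 fires, +8 burnt)
Step 4: cell (5,4)='.' (+2 fires, +7 burnt)
Step 5: cell (5,4)='.' (+1 fires, +2 burnt)
Step 6: cell (5,4)='.' (+1 fires, +1 burnt)
Step 7: cell (5,4)='.' (+0 fires, +1 burnt)
  fire out at step 7

1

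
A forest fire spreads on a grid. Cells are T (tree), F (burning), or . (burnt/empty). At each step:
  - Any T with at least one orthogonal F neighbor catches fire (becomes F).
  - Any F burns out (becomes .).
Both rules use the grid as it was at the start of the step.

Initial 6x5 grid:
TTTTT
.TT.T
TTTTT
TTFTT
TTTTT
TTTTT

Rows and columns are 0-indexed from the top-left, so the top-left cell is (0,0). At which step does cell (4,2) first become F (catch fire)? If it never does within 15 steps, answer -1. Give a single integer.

Step 1: cell (4,2)='F' (+4 fires, +1 burnt)
  -> target ignites at step 1
Step 2: cell (4,2)='.' (+8 fires, +4 burnt)
Step 3: cell (4,2)='.' (+8 fires, +8 burnt)
Step 4: cell (4,2)='.' (+5 fires, +8 burnt)
Step 5: cell (4,2)='.' (+2 fires, +5 burnt)
Step 6: cell (4,2)='.' (+0 fires, +2 burnt)
  fire out at step 6

1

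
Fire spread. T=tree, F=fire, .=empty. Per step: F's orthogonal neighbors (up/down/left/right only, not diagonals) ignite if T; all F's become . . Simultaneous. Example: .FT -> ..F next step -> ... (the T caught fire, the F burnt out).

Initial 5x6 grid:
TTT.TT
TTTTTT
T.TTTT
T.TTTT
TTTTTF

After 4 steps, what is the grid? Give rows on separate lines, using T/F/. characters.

Step 1: 2 trees catch fire, 1 burn out
  TTT.TT
  TTTTTT
  T.TTTT
  T.TTTF
  TTTTF.
Step 2: 3 trees catch fire, 2 burn out
  TTT.TT
  TTTTTT
  T.TTTF
  T.TTF.
  TTTF..
Step 3: 4 trees catch fire, 3 burn out
  TTT.TT
  TTTTTF
  T.TTF.
  T.TF..
  TTF...
Step 4: 5 trees catch fire, 4 burn out
  TTT.TF
  TTTTF.
  T.TF..
  T.F...
  TF....

TTT.TF
TTTTF.
T.TF..
T.F...
TF....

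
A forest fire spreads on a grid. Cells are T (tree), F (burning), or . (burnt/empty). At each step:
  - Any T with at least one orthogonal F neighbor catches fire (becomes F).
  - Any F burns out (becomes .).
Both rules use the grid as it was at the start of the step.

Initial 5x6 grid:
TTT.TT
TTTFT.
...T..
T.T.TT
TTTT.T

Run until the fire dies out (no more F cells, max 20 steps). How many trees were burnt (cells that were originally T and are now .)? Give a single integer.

Step 1: +3 fires, +1 burnt (F count now 3)
Step 2: +3 fires, +3 burnt (F count now 3)
Step 3: +3 fires, +3 burnt (F count now 3)
Step 4: +1 fires, +3 burnt (F count now 1)
Step 5: +0 fires, +1 burnt (F count now 0)
Fire out after step 5
Initially T: 19, now '.': 21
Total burnt (originally-T cells now '.'): 10

Answer: 10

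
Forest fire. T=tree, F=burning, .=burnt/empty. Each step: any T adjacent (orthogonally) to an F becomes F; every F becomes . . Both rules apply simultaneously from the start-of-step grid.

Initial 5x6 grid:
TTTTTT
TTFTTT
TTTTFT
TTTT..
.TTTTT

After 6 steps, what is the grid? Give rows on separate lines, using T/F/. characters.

Step 1: 7 trees catch fire, 2 burn out
  TTFTTT
  TF.FFT
  TTFF.F
  TTTT..
  .TTTTT
Step 2: 8 trees catch fire, 7 burn out
  TF.FFT
  F....F
  TF....
  TTFF..
  .TTTTT
Step 3: 6 trees catch fire, 8 burn out
  F....F
  ......
  F.....
  TF....
  .TFFTT
Step 4: 3 trees catch fire, 6 burn out
  ......
  ......
  ......
  F.....
  .F..FT
Step 5: 1 trees catch fire, 3 burn out
  ......
  ......
  ......
  ......
  .....F
Step 6: 0 trees catch fire, 1 burn out
  ......
  ......
  ......
  ......
  ......

......
......
......
......
......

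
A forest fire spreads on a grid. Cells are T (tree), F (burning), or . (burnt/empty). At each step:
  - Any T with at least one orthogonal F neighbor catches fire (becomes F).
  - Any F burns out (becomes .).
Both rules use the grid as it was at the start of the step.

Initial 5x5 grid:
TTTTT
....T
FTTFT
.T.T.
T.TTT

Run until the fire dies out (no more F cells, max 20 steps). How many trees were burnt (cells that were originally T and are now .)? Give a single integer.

Step 1: +4 fires, +2 burnt (F count now 4)
Step 2: +3 fires, +4 burnt (F count now 3)
Step 3: +3 fires, +3 burnt (F count now 3)
Step 4: +1 fires, +3 burnt (F count now 1)
Step 5: +1 fires, +1 burnt (F count now 1)
Step 6: +1 fires, +1 burnt (F count now 1)
Step 7: +1 fires, +1 burnt (F count now 1)
Step 8: +0 fires, +1 burnt (F count now 0)
Fire out after step 8
Initially T: 15, now '.': 24
Total burnt (originally-T cells now '.'): 14

Answer: 14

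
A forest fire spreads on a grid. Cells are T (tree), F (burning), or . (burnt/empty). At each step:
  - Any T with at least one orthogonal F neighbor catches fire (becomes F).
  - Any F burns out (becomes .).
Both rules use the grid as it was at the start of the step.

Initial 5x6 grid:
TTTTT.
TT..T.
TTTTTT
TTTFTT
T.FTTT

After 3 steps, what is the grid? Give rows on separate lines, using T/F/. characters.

Step 1: 4 trees catch fire, 2 burn out
  TTTTT.
  TT..T.
  TTTFTT
  TTF.FT
  T..FTT
Step 2: 5 trees catch fire, 4 burn out
  TTTTT.
  TT..T.
  TTF.FT
  TF...F
  T...FT
Step 3: 5 trees catch fire, 5 burn out
  TTTTT.
  TT..F.
  TF...F
  F.....
  T....F

TTTTT.
TT..F.
TF...F
F.....
T....F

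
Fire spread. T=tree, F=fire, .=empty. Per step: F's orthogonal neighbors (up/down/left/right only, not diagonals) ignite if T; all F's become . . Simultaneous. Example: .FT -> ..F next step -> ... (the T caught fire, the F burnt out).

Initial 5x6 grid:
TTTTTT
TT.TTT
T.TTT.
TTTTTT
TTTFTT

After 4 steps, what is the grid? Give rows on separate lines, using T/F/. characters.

Step 1: 3 trees catch fire, 1 burn out
  TTTTTT
  TT.TTT
  T.TTT.
  TTTFTT
  TTF.FT
Step 2: 5 trees catch fire, 3 burn out
  TTTTTT
  TT.TTT
  T.TFT.
  TTF.FT
  TF...F
Step 3: 6 trees catch fire, 5 burn out
  TTTTTT
  TT.FTT
  T.F.F.
  TF...F
  F.....
Step 4: 3 trees catch fire, 6 burn out
  TTTFTT
  TT..FT
  T.....
  F.....
  ......

TTTFTT
TT..FT
T.....
F.....
......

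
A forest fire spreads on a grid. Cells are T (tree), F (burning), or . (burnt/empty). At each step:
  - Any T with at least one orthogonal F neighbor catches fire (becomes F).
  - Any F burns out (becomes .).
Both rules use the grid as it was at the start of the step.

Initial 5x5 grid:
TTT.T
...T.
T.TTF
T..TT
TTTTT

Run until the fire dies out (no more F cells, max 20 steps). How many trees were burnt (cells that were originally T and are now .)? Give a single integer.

Answer: 12

Derivation:
Step 1: +2 fires, +1 burnt (F count now 2)
Step 2: +4 fires, +2 burnt (F count now 4)
Step 3: +1 fires, +4 burnt (F count now 1)
Step 4: +1 fires, +1 burnt (F count now 1)
Step 5: +1 fires, +1 burnt (F count now 1)
Step 6: +1 fires, +1 burnt (F count now 1)
Step 7: +1 fires, +1 burnt (F count now 1)
Step 8: +1 fires, +1 burnt (F count now 1)
Step 9: +0 fires, +1 burnt (F count now 0)
Fire out after step 9
Initially T: 16, now '.': 21
Total burnt (originally-T cells now '.'): 12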